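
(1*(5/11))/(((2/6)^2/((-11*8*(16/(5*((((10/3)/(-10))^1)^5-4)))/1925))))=279936/1873025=0.15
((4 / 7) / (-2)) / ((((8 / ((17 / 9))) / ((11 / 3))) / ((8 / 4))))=-187 / 378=-0.49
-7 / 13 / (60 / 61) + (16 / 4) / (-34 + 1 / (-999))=-17620789 / 26494260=-0.67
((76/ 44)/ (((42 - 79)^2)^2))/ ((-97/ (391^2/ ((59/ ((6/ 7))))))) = -17428434/ 825888402031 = -0.00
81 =81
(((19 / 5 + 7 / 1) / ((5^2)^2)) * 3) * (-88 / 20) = -3564 / 15625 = -0.23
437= 437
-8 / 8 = -1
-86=-86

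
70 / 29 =2.41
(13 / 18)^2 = 169 / 324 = 0.52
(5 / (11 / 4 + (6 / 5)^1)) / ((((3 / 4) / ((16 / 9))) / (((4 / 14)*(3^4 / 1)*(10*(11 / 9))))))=848.70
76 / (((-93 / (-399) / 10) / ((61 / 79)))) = 6165880 / 2449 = 2517.71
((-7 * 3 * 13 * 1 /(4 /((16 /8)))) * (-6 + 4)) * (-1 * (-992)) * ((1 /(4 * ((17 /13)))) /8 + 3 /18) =877331 /17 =51607.71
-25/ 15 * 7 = -35/ 3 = -11.67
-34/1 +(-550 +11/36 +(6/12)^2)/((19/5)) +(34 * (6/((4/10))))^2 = 44446561/171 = 259921.41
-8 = -8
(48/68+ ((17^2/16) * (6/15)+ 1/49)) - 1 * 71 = -2100783/33320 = -63.05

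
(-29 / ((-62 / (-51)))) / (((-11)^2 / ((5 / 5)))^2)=-1479 / 907742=-0.00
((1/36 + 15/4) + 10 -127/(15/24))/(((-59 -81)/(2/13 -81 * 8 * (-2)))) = 1436294/819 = 1753.72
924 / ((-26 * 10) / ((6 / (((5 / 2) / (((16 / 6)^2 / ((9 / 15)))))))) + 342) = 19712 / 7101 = 2.78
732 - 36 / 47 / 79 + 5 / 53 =144066205 / 196789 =732.08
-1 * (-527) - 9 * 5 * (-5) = 752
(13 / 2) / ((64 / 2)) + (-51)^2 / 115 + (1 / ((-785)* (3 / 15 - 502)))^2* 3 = 26061769998099751 / 1142032443547840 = 22.82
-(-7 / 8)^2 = -49 / 64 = -0.77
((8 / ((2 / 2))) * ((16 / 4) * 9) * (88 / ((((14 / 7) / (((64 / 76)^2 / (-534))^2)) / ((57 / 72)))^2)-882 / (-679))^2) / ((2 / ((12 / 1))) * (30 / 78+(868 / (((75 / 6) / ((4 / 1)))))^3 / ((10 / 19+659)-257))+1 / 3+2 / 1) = 228402400885349640874886142789852187993388300000000 / 4171492499538544244418744999098872718847938225801703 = 0.05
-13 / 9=-1.44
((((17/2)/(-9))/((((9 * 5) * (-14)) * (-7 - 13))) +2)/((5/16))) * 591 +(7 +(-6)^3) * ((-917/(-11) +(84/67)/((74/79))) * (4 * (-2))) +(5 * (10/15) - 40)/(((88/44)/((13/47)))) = 400228316705188/2752619625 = 145399.06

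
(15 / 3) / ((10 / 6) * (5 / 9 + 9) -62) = -135 / 1244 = -0.11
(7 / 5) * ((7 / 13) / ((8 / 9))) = 441 / 520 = 0.85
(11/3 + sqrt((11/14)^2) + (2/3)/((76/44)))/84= 429/7448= 0.06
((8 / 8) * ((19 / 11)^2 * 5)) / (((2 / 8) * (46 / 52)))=187720 / 2783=67.45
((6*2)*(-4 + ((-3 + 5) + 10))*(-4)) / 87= -128 / 29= -4.41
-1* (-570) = 570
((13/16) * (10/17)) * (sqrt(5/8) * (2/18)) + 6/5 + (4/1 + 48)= 53.24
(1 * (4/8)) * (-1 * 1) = -1/2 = -0.50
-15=-15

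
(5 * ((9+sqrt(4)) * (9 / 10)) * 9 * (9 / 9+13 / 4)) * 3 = 45441 / 8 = 5680.12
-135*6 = -810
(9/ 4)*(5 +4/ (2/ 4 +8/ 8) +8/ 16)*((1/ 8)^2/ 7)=21/ 512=0.04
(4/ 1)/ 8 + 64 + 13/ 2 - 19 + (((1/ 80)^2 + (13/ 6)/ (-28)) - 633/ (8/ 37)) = -386494379/ 134400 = -2875.70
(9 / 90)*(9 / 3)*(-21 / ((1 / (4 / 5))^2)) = -504 / 125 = -4.03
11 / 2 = 5.50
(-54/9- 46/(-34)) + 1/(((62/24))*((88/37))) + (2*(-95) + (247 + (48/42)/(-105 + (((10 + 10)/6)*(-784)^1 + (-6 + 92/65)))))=2263008428221/43092382102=52.52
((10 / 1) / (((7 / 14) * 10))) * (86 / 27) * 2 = 344 / 27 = 12.74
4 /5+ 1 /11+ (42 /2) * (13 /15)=210 /11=19.09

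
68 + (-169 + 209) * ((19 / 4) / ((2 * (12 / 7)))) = 1481 / 12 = 123.42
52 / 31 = 1.68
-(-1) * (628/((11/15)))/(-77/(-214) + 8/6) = 6047640/11957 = 505.78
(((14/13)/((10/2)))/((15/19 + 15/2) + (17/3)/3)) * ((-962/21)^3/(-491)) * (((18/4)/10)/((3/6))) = 7807045584/2093734475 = 3.73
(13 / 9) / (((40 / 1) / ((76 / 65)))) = 19 / 450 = 0.04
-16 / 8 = -2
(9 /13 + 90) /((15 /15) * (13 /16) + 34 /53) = 111088 /1781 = 62.37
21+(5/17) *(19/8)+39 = 8255/136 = 60.70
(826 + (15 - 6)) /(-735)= -1.14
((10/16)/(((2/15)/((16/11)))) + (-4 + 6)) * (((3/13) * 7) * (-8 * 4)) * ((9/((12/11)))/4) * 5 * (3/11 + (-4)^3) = 42838110/143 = 299567.20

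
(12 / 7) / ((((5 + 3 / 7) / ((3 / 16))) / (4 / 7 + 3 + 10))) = 45 / 56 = 0.80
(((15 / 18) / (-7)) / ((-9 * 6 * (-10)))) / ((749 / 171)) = -19 / 377496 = -0.00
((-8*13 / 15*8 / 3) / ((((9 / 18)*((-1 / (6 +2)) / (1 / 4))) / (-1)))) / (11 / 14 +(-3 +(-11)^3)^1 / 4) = 23296 / 104805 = 0.22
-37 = -37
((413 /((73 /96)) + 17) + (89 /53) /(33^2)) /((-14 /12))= -4719993820 /9831129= -480.11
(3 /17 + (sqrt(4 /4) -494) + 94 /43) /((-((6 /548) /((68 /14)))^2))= 610333044736 /6321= 96556406.38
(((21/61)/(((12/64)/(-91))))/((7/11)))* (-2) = 32032/61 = 525.11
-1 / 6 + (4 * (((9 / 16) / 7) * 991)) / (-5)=-26827 / 420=-63.87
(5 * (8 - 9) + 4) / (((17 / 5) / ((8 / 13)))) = -40 / 221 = -0.18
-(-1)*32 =32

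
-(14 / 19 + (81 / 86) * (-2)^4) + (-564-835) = -1155897 / 817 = -1414.81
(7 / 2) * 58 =203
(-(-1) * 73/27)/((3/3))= 73/27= 2.70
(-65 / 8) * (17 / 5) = -221 / 8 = -27.62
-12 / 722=-6 / 361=-0.02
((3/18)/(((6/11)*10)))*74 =407/180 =2.26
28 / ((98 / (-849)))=-1698 / 7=-242.57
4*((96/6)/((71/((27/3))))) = 576/71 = 8.11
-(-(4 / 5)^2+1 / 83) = 1303 / 2075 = 0.63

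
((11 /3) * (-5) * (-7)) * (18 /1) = 2310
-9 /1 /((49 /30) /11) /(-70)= 297 /343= 0.87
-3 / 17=-0.18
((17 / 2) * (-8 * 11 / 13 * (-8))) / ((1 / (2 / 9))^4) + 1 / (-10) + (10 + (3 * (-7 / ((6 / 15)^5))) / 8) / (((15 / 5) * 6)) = -2765065393 / 218350080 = -12.66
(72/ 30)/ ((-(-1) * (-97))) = -12/ 485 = -0.02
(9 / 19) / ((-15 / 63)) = -189 / 95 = -1.99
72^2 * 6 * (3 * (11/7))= 1026432/7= 146633.14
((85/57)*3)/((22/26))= 1105/209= 5.29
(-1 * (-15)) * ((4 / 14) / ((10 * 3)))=1 / 7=0.14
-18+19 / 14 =-233 / 14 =-16.64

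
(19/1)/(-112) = -19/112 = -0.17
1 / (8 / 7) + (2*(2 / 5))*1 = 67 / 40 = 1.68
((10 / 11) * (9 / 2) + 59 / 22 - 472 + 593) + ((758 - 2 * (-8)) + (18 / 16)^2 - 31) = 613915 / 704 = 872.04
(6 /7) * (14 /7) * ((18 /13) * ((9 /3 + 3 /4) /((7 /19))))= 15390 /637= 24.16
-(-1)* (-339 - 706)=-1045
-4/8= -1/2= -0.50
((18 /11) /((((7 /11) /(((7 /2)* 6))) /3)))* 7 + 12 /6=1136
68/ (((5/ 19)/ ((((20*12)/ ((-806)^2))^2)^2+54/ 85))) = 164.16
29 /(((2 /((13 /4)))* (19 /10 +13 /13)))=65 /4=16.25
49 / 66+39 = 2623 / 66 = 39.74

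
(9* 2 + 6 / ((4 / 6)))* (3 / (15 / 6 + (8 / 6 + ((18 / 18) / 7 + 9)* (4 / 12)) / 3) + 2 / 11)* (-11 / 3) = -46404 / 499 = -92.99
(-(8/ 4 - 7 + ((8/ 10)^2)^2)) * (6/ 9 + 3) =16.83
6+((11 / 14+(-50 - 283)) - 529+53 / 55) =-657773 / 770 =-854.25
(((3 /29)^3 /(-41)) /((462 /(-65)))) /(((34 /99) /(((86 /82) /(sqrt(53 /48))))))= 226395*sqrt(159) /258573812063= 0.00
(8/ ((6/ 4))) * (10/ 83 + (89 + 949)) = 1378624/ 249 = 5536.64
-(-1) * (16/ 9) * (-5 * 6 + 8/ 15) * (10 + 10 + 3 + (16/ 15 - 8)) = -1704352/ 2025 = -841.66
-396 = -396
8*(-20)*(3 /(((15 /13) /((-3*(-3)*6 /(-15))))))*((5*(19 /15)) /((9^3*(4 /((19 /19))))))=3952 /1215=3.25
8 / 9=0.89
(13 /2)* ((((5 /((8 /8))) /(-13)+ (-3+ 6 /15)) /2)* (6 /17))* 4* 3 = -3492 /85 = -41.08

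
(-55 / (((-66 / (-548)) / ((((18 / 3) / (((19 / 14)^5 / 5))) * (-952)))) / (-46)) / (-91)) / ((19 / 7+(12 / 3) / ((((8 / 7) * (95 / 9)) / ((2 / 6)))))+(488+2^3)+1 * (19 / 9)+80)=29040095153664000 / 11780945289919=2465.01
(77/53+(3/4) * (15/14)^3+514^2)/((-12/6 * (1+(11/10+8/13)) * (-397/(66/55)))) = 5993972106135/40761971824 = 147.05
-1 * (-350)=350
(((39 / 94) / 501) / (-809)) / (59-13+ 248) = -0.00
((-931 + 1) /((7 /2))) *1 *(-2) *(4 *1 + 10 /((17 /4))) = 401760 /119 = 3376.13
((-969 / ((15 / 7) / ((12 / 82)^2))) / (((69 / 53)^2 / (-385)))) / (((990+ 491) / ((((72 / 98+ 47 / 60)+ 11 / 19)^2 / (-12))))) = -4287595698067 / 7877423005200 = -0.54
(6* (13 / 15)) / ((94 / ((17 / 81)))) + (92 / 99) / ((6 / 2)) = 67291 / 209385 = 0.32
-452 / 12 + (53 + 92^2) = 25438 / 3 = 8479.33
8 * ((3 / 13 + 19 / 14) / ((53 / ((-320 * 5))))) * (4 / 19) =-7398400 / 91637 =-80.74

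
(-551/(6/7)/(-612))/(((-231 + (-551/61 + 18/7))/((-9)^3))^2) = 9.90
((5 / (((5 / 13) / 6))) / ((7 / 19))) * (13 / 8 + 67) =406809 / 28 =14528.89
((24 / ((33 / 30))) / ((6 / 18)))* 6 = 392.73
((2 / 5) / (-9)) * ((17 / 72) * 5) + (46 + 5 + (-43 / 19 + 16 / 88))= 3309023 / 67716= 48.87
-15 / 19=-0.79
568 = 568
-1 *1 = -1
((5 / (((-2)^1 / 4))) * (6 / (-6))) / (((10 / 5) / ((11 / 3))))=55 / 3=18.33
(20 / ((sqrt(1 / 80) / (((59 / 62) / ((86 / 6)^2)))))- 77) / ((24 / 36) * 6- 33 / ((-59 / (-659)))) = 649 / 3073- 1253160 * sqrt(5) / 1232989009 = 0.21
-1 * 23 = -23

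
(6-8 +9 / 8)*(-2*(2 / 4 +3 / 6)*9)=63 / 4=15.75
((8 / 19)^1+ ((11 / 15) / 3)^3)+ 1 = 2485664 / 1731375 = 1.44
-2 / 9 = -0.22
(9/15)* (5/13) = 3/13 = 0.23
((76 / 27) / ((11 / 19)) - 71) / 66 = -19643 / 19602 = -1.00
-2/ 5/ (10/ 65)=-13/ 5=-2.60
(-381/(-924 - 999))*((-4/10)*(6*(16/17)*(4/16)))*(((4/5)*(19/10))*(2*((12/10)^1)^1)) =-2779776/6810625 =-0.41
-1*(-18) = 18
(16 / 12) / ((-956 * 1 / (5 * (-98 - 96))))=970 / 717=1.35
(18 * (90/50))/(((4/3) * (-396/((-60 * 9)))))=729/22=33.14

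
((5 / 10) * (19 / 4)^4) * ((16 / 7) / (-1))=-130321 / 224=-581.79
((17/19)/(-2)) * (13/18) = -221/684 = -0.32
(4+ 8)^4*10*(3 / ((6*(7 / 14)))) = 207360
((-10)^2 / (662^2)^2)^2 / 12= 625 / 27664649924304580577472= 0.00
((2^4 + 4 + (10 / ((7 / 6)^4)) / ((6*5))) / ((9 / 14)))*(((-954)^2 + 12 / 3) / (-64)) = -1378035445 / 3087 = -446399.56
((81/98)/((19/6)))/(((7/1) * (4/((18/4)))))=2187/52136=0.04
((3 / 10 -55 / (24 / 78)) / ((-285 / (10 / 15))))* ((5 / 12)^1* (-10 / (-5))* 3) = 3569 / 3420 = 1.04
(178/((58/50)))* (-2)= -8900/29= -306.90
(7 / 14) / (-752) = -1 / 1504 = -0.00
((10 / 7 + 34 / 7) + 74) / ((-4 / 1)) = -281 / 14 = -20.07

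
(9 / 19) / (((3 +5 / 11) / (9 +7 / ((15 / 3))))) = 2574 / 1805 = 1.43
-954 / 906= -159 / 151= -1.05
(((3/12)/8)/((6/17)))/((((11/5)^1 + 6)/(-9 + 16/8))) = -595/7872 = -0.08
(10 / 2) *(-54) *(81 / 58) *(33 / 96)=-120285 / 928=-129.62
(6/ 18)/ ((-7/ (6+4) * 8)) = -5/ 84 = -0.06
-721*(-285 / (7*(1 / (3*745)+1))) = 65608425 / 2236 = 29341.87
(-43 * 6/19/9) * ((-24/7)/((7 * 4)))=172/931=0.18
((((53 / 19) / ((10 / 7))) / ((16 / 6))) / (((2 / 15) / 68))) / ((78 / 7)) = 33.51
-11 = -11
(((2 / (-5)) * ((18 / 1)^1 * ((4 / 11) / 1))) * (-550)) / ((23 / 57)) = 3568.70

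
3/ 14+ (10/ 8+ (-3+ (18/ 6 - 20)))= -519/ 28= -18.54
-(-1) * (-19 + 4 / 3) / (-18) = 53 / 54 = 0.98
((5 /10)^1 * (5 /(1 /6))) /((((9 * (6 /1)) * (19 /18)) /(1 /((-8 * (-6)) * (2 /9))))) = 15 /608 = 0.02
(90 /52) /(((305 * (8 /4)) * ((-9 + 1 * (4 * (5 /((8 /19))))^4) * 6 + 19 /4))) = 18 /193770724433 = 0.00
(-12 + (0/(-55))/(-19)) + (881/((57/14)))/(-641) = -450778/36537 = -12.34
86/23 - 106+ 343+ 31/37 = 205582/851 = 241.58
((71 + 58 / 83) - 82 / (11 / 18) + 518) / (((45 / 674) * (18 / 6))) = 93435946 / 41085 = 2274.21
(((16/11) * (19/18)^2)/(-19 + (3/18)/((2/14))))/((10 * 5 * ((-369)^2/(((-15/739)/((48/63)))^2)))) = -0.00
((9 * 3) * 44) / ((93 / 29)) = 11484 / 31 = 370.45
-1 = -1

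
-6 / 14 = -3 / 7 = -0.43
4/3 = 1.33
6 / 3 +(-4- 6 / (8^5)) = -32771 / 16384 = -2.00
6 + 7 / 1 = 13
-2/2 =-1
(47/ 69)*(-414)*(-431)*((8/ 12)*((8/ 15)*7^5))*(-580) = -1263785289088/ 3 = -421261763029.33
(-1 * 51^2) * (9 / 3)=-7803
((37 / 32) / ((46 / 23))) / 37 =1 / 64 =0.02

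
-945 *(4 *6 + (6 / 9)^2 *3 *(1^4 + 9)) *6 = -211680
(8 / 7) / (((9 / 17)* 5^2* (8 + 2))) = 68 / 7875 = 0.01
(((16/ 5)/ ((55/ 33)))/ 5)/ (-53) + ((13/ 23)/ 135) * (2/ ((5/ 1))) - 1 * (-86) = 353791832/ 4114125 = 85.99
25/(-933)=-25/933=-0.03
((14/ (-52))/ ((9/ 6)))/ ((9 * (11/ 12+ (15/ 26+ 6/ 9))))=-28/ 3033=-0.01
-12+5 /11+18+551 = 6132 /11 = 557.45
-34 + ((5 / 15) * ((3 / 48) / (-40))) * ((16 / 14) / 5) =-285601 / 8400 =-34.00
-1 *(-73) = 73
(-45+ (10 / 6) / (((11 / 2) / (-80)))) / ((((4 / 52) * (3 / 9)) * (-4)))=29705 / 44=675.11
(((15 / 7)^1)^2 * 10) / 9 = 250 / 49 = 5.10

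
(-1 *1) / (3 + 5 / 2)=-2 / 11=-0.18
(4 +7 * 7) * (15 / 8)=795 / 8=99.38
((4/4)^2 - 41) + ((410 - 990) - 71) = -691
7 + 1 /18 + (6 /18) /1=133 /18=7.39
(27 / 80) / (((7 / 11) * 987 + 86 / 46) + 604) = 759 / 2775040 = 0.00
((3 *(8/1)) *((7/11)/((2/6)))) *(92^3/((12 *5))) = 32704896/55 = 594634.47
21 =21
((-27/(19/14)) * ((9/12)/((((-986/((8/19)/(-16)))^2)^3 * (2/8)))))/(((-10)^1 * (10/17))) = 567/154610061621182297574130278400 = 0.00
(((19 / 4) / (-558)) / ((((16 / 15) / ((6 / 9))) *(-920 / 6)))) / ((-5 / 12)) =-19 / 228160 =-0.00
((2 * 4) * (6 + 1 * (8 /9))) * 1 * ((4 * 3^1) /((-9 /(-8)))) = 15872 /27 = 587.85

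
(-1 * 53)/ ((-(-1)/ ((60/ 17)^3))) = -11448000/ 4913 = -2330.14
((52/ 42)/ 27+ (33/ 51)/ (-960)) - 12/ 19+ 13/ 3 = 219589619/ 58605120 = 3.75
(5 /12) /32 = 5 /384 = 0.01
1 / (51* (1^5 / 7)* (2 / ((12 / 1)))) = 14 / 17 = 0.82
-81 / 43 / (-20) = 81 / 860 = 0.09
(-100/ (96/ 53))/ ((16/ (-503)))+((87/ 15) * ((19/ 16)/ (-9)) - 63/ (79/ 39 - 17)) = 731237381/ 420480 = 1739.05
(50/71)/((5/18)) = 2.54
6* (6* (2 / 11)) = 72 / 11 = 6.55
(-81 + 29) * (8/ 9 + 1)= -884/ 9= -98.22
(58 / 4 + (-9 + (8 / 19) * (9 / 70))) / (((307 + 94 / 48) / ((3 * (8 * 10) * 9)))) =38294208 / 986195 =38.83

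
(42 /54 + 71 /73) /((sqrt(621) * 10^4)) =sqrt(69) /1182600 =0.00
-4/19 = -0.21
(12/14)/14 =0.06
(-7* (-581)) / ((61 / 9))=36603 / 61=600.05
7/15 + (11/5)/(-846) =0.46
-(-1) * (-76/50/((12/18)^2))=-171/50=-3.42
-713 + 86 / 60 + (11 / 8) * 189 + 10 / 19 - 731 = -2695337 / 2280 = -1182.17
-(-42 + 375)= -333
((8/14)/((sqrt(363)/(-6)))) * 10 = -80 * sqrt(3)/77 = -1.80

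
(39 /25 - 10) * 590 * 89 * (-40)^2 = -709095040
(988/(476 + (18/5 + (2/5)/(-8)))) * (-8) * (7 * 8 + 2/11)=-32564480/35167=-926.00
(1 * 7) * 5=35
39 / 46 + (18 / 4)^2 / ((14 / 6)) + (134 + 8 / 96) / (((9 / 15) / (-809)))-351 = -524916193 / 2898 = -181130.50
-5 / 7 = -0.71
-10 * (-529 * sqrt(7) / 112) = 2645 * sqrt(7) / 56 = 124.96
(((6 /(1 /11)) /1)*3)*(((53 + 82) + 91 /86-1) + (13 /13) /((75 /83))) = 28982679 /1075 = 26960.63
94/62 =47/31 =1.52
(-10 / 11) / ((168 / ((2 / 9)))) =-5 / 4158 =-0.00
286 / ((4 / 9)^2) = 11583 / 8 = 1447.88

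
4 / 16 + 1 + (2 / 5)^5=15753 / 12500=1.26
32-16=16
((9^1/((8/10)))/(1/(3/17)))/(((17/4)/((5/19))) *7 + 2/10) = 45/2567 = 0.02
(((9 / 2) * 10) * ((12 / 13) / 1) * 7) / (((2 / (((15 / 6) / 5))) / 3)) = 2835 / 13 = 218.08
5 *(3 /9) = 5 /3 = 1.67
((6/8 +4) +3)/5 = 1.55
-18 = -18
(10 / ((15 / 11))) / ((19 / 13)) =286 / 57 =5.02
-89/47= -1.89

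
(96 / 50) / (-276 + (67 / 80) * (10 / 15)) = -1152 / 165265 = -0.01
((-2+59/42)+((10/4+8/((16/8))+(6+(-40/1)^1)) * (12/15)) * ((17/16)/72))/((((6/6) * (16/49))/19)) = -493297/9216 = -53.53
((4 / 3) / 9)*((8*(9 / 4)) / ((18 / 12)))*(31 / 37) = 496 / 333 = 1.49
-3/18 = -1/6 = -0.17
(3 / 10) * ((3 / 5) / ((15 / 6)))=9 / 125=0.07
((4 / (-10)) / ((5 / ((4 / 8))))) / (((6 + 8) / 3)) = -3 / 350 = -0.01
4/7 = 0.57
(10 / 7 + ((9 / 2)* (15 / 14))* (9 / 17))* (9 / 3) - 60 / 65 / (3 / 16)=7.02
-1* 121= -121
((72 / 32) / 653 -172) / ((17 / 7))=-70.82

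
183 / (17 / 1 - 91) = -183 / 74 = -2.47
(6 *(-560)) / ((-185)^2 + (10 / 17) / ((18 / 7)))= -25704 / 261823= -0.10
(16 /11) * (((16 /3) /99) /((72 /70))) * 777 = 580160 /9801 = 59.19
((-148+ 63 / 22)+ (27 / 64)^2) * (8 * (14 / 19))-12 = -866.49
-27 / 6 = -9 / 2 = -4.50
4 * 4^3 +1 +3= 260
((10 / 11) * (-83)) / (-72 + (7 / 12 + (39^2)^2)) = -1992 / 61072957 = -0.00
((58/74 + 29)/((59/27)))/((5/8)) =238032/10915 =21.81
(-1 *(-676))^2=456976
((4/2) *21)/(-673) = -42/673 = -0.06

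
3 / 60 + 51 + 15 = 1321 / 20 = 66.05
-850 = -850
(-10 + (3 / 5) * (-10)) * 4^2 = -256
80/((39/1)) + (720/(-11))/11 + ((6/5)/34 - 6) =-3956533/401115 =-9.86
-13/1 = -13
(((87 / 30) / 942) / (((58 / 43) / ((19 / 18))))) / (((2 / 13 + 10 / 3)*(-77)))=-10621 / 1183754880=-0.00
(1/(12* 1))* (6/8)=1/16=0.06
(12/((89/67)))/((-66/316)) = -42344/979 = -43.25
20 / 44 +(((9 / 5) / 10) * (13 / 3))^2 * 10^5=669245 / 11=60840.45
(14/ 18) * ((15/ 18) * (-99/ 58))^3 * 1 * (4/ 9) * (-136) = 19798625/ 146334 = 135.30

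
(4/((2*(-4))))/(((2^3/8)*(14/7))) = -1/4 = -0.25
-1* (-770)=770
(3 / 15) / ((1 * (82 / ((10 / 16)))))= 1 / 656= 0.00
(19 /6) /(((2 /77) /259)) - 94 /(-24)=94741 /3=31580.33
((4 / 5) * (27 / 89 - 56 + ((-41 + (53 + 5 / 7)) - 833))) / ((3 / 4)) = -8731792 / 9345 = -934.38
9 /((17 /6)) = 54 /17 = 3.18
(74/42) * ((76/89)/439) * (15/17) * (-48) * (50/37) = -912000/4649449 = -0.20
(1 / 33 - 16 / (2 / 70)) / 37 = -18479 / 1221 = -15.13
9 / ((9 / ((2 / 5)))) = 0.40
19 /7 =2.71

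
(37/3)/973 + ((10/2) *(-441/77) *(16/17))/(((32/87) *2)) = -79967519/2183412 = -36.63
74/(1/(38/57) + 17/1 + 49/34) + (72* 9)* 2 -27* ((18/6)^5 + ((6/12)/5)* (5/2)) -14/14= -7144817/1356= -5269.04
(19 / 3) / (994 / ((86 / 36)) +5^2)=817 / 56901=0.01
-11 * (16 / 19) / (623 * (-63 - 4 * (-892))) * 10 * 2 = -704 / 8297737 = -0.00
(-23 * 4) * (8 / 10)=-368 / 5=-73.60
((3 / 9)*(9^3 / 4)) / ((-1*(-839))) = 243 / 3356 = 0.07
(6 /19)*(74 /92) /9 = 37 /1311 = 0.03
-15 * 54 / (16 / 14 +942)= -2835 / 3301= -0.86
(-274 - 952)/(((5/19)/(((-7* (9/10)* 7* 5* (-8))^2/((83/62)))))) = -4493998490688/415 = -10828912025.75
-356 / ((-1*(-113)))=-356 / 113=-3.15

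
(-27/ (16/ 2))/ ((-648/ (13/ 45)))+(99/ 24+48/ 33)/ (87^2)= 179183/ 79928640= 0.00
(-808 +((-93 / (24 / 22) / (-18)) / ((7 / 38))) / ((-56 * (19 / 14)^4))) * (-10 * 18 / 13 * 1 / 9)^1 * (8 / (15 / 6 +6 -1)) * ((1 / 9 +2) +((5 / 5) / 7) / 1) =2989.15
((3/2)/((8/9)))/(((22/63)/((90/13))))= 76545/2288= 33.45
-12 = -12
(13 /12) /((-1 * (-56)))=13 /672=0.02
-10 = -10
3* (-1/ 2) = -3/ 2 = -1.50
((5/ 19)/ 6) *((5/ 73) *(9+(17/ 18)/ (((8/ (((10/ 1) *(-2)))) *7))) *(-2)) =-54575/ 1048572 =-0.05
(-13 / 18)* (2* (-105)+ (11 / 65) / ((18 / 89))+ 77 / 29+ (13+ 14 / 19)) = 124273831 / 892620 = 139.22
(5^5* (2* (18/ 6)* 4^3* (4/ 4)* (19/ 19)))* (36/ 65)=8640000/ 13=664615.38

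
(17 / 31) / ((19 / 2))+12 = 7102 / 589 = 12.06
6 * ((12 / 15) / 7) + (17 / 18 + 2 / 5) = 1279 / 630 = 2.03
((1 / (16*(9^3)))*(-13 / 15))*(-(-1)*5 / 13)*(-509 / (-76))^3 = -131872229 / 15360648192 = -0.01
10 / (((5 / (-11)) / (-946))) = 20812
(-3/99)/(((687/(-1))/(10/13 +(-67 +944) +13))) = 3860/98241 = 0.04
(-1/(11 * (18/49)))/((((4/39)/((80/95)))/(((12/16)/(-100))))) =637/41800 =0.02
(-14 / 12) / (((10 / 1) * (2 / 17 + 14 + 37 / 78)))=-1547 / 193490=-0.01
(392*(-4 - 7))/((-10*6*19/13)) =14014/285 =49.17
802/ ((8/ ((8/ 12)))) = 401/ 6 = 66.83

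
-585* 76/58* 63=-1400490/29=-48292.76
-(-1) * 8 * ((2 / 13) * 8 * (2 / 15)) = 256 / 195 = 1.31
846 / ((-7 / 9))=-7614 / 7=-1087.71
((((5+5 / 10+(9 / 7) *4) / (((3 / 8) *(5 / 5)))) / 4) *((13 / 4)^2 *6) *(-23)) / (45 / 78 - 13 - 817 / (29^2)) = 6331989079 / 8200780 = 772.12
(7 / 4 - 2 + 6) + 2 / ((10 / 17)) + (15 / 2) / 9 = 599 / 60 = 9.98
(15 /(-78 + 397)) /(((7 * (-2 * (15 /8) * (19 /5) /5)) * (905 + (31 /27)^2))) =-36450 /14015886731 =-0.00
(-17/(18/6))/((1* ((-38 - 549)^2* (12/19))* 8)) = -323/99235872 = -0.00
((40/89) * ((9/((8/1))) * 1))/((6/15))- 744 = -132207/178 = -742.74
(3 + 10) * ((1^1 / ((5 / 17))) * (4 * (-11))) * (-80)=155584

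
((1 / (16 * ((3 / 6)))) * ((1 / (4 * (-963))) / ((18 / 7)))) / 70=-1 / 5546880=-0.00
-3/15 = -1/5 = -0.20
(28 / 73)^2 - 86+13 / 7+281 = 7348850 / 37303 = 197.00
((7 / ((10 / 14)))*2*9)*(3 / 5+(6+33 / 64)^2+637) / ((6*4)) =2047341471 / 409600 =4998.39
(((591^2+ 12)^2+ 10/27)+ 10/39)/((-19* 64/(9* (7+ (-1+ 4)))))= -214119827736095/23712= -9030019725.71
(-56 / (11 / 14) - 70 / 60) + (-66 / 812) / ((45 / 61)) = -72.55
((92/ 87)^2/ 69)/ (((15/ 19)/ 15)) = 6992/ 22707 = 0.31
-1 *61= -61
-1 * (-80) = 80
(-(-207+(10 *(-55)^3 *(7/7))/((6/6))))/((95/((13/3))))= 21631441/285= 75899.79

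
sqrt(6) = 2.45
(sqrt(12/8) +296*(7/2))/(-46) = -518/23 - sqrt(6)/92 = -22.55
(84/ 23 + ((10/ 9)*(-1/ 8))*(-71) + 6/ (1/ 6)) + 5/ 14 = 49.87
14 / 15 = 0.93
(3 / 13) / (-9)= -1 / 39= -0.03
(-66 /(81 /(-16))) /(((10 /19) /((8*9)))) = 26752 /15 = 1783.47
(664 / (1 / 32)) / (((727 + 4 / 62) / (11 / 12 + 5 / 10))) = 2799424 / 67617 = 41.40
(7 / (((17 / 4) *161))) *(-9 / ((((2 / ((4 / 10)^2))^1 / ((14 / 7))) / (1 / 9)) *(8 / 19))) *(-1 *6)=228 / 9775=0.02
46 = 46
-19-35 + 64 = 10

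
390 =390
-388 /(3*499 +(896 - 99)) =-194 /1147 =-0.17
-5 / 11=-0.45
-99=-99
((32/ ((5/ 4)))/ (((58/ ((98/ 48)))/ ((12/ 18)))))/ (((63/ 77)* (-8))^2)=5929/ 422820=0.01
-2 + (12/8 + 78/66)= 15/22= 0.68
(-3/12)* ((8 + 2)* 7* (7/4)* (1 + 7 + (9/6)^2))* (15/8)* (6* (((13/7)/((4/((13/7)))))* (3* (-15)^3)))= 15785128125/512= 30830328.37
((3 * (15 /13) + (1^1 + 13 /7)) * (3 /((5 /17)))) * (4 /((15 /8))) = 12512 /91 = 137.49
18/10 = 1.80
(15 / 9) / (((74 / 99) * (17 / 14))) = 1155 / 629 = 1.84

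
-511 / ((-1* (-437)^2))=511 / 190969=0.00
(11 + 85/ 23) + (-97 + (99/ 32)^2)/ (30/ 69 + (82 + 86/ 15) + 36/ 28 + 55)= 115770470657/ 8216256512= 14.09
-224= -224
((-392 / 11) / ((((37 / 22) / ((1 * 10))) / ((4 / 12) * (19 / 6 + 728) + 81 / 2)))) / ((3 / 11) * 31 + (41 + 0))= -6893810 / 5661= -1217.77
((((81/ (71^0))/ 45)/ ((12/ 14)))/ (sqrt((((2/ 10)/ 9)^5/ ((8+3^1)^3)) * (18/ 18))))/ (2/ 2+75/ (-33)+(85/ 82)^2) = -128142630 * sqrt(55)/ 181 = -5250448.50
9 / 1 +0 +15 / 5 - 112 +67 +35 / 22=-691 / 22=-31.41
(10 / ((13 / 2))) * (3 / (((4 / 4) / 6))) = 360 / 13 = 27.69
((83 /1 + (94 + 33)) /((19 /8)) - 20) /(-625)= -52 /475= -0.11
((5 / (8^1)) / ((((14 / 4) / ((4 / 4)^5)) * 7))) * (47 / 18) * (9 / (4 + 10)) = 235 / 5488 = 0.04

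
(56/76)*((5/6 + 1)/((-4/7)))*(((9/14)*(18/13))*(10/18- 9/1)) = 231/13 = 17.77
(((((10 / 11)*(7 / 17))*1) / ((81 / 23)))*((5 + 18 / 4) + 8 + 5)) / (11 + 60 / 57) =76475 / 385407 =0.20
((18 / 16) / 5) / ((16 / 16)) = 9 / 40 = 0.22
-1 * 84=-84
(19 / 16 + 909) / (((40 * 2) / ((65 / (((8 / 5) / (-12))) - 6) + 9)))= -14111547 / 2560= -5512.32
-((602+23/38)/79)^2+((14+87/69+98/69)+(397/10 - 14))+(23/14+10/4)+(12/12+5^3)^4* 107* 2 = 1173909087556352952247/21763989660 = 53938138452.34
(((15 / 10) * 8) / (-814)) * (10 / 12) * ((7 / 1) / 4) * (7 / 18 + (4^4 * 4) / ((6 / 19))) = -2043125 / 29304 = -69.72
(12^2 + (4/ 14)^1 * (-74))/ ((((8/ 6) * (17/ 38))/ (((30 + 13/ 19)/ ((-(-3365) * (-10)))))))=-75207/ 400435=-0.19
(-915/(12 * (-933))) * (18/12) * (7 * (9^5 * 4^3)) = 1008556920/311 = 3242948.30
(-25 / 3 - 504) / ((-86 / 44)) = 33814 / 129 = 262.12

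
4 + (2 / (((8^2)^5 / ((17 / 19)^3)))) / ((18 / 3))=88377542054705 / 22094385512448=4.00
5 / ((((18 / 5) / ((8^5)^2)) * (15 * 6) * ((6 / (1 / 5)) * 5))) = 134217728 / 1215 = 110467.27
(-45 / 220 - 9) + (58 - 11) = 1663 / 44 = 37.80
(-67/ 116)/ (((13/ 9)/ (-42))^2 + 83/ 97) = -232150779/ 344397185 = -0.67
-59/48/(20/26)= -767/480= -1.60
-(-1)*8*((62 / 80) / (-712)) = -31 / 3560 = -0.01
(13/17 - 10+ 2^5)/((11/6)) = 2322/187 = 12.42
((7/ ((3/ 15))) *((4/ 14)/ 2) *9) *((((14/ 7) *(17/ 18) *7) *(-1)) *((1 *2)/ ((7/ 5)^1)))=-850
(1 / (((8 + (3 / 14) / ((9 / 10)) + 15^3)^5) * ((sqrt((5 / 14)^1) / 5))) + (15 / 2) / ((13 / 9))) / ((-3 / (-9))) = 15.58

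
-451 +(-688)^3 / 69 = -325691791 / 69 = -4720170.88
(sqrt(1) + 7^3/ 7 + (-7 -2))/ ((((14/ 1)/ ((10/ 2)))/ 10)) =1025/ 7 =146.43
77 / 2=38.50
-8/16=-1/2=-0.50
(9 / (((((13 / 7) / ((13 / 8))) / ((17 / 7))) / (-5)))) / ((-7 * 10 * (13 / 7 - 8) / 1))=-153 / 688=-0.22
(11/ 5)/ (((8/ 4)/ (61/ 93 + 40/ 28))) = 2.29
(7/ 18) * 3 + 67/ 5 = 14.57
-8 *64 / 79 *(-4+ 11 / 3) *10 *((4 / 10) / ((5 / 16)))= 32768 / 1185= 27.65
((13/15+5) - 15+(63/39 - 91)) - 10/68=-654149/6630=-98.67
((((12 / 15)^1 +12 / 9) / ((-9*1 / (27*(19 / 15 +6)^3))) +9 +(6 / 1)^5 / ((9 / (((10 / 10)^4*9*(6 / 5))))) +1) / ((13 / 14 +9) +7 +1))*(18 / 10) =1626685508 / 2353125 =691.29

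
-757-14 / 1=-771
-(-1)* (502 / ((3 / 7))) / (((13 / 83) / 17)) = 4958254 / 39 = 127134.72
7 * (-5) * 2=-70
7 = 7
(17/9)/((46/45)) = 85/46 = 1.85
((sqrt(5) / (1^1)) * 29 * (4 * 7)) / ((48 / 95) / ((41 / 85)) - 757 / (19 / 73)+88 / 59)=-0.62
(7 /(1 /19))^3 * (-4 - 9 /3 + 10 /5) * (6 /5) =-14115822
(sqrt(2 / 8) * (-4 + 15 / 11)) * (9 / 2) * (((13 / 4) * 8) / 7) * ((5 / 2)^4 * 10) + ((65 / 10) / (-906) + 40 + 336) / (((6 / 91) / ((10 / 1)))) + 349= 81651921497 / 1674288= 48768.15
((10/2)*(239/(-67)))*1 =-1195/67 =-17.84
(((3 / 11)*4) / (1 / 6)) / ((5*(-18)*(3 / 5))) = -4 / 33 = -0.12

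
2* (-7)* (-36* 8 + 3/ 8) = 16107/ 4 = 4026.75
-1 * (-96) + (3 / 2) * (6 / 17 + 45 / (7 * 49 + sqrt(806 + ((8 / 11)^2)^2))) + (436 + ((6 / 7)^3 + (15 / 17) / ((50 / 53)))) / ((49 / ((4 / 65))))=30905478400544054081 / 317705605927432450 - 49005 * sqrt(1311638) / 3421388534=97.26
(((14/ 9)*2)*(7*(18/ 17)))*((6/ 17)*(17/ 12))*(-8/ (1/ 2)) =-3136/ 17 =-184.47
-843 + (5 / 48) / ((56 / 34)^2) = -842.96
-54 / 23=-2.35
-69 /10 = -6.90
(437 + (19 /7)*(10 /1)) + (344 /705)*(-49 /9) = 20496913 /44415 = 461.49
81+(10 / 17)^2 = 23509 / 289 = 81.35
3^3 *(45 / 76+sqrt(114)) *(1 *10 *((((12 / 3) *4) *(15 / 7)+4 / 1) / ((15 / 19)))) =54270 / 7+91656 *sqrt(114) / 7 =147555.47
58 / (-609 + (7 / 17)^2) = -8381 / 87976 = -0.10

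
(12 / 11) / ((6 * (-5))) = -0.04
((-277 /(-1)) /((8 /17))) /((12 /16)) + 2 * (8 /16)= 4715 /6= 785.83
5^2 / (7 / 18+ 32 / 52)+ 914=938.89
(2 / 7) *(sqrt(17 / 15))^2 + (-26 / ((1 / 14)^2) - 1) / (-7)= 10927 / 15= 728.47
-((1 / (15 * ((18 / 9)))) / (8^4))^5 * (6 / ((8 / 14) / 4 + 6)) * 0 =0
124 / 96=31 / 24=1.29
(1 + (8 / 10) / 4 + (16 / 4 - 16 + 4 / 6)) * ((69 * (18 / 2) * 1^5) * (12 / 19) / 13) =-305.72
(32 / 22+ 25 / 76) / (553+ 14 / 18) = 1917 / 595232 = 0.00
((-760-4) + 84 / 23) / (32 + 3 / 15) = -87440 / 3703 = -23.61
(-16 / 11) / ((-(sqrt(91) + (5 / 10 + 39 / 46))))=-5704 / 259479 + 4232 * sqrt(91) / 259479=0.13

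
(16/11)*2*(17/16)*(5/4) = 85/22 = 3.86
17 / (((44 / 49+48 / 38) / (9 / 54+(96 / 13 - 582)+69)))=-623979475 / 156936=-3976.01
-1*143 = -143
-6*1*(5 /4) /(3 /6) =-15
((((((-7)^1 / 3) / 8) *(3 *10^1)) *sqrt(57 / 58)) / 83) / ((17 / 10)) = -175 *sqrt(3306) / 163676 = -0.06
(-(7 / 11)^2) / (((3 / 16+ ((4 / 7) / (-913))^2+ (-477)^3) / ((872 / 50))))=115386451264 / 1773179749399176725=0.00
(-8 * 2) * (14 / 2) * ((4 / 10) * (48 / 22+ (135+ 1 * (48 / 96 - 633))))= 1220464 / 55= 22190.25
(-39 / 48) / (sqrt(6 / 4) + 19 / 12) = -741 / 580 + 117 * sqrt(6) / 290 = -0.29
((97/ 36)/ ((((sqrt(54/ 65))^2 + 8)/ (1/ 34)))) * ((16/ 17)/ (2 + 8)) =1261/ 1492974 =0.00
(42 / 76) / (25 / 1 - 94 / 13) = 13 / 418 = 0.03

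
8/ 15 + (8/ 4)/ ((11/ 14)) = 508/ 165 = 3.08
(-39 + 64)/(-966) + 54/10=25957/4830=5.37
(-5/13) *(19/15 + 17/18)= -199/234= -0.85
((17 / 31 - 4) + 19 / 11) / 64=-147 / 5456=-0.03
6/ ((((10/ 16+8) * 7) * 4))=4/ 161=0.02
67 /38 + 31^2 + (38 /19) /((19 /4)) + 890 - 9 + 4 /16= 1844.43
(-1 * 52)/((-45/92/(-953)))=-4559152/45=-101314.49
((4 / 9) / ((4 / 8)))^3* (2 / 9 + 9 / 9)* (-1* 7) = -39424 / 6561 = -6.01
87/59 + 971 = 57376/59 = 972.47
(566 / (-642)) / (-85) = 283 / 27285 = 0.01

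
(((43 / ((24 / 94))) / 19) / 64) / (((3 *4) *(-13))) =-0.00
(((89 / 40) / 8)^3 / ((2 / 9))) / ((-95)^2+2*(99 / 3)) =6344721 / 595787776000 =0.00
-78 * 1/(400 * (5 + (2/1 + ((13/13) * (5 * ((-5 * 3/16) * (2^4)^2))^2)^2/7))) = -273/414720000009800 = -0.00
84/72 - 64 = -377/6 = -62.83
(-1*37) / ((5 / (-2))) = 74 / 5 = 14.80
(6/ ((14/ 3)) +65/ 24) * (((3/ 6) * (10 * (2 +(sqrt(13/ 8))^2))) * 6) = 97295/ 224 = 434.35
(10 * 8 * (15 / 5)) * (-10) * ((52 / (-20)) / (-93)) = -2080 / 31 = -67.10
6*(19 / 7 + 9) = 492 / 7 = 70.29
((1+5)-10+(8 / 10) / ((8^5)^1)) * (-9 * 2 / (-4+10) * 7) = 3440619 / 40960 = 84.00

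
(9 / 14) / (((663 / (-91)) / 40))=-60 / 17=-3.53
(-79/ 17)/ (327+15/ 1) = -79/ 5814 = -0.01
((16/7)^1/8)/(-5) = -0.06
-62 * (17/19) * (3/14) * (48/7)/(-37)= 75888/34447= 2.20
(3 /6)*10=5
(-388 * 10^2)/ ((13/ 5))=-194000/ 13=-14923.08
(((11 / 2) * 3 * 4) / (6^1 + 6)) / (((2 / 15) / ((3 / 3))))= 165 / 4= 41.25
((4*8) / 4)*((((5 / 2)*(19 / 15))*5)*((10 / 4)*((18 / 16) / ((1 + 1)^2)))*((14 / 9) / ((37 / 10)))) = 16625 / 444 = 37.44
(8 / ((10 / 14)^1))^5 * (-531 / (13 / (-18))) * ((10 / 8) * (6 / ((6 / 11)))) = 14475709366272 / 8125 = 1781625768.16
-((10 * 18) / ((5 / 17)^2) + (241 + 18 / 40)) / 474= -9289 / 1896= -4.90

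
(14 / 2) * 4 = 28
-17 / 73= -0.23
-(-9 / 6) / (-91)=-3 / 182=-0.02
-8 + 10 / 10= -7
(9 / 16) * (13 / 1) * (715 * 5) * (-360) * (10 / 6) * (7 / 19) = -219594375 / 38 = -5778799.34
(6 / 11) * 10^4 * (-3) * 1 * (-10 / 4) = 450000 / 11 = 40909.09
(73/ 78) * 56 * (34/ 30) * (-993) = -11501588/ 195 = -58982.50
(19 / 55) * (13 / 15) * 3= 247 / 275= 0.90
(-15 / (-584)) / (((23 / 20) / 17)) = 0.38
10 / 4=5 / 2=2.50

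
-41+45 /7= -242 /7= -34.57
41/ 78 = 0.53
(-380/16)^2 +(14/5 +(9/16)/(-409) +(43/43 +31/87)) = 101094407/177915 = 568.22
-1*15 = -15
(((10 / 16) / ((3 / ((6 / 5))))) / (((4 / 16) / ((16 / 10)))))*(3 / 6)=4 / 5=0.80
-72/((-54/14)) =56/3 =18.67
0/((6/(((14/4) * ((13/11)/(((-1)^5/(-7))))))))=0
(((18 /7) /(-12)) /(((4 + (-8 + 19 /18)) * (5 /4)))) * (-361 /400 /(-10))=9747 /1855000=0.01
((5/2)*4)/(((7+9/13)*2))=13/20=0.65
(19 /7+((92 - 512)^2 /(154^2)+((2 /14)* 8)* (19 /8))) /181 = 10898 /153307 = 0.07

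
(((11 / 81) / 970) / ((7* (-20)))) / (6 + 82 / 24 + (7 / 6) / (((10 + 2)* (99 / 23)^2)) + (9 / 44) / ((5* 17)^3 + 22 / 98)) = -60078949524 / 566048432495597275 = -0.00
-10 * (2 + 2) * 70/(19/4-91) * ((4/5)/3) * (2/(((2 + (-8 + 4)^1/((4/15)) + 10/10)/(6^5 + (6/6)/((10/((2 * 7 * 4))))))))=-11227.56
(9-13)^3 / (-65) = 64 / 65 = 0.98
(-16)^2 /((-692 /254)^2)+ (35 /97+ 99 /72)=841345019 /23224904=36.23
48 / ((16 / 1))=3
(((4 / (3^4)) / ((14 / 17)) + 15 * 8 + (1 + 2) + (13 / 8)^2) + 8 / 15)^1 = 22903883 / 181440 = 126.23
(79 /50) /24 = 79 /1200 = 0.07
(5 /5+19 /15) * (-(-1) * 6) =13.60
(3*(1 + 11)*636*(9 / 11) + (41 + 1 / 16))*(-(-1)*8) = 3304251 / 22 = 150193.23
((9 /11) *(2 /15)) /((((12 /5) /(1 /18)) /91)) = 91 /396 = 0.23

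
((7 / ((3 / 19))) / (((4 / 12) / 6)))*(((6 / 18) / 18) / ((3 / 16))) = 2128 / 27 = 78.81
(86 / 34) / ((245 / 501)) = 21543 / 4165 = 5.17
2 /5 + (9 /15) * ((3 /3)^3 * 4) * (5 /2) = 32 /5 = 6.40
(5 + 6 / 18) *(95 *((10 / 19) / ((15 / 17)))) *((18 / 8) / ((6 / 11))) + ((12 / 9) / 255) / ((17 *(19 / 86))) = 308045444 / 247095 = 1246.67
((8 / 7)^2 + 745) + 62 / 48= 879175 / 1176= 747.60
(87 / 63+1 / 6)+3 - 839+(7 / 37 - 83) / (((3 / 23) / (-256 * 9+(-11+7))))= 758598175 / 518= 1464475.24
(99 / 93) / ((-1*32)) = -33 / 992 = -0.03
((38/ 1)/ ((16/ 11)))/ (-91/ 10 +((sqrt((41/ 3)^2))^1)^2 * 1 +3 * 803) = 9405/ 931204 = 0.01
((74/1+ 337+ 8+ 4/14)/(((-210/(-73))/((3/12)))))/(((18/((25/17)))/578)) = 18211675/10584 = 1720.68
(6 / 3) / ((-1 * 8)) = -1 / 4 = -0.25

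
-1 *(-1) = 1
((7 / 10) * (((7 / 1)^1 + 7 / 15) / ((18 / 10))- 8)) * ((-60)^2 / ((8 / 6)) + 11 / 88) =-1965691 / 270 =-7280.34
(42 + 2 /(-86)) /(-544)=-1805 /23392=-0.08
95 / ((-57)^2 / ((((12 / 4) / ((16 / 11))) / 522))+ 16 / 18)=9405 / 81407032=0.00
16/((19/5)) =4.21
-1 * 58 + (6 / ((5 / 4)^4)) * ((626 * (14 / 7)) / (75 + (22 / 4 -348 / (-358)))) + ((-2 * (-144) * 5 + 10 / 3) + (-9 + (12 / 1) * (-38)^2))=1024970298703 / 54688125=18742.10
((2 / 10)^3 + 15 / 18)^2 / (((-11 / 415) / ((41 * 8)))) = -2709883766 / 309375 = -8759.22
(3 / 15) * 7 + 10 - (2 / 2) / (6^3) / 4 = 49243 / 4320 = 11.40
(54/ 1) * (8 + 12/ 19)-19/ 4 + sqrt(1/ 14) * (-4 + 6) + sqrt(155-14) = sqrt(14)/ 7 + sqrt(141) + 35063/ 76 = 473.76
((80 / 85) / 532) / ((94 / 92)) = 184 / 106267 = 0.00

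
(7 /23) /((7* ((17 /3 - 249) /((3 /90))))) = -1 /167900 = -0.00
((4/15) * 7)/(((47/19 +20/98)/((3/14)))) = 1862/12465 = 0.15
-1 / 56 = -0.02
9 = 9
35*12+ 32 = 452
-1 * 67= -67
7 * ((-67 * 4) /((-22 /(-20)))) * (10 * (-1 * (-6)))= -1125600 /11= -102327.27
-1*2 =-2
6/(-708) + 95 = 11209/118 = 94.99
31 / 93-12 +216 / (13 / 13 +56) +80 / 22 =-2659 / 627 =-4.24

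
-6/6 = -1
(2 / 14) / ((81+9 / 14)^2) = 28 / 1306449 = 0.00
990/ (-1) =-990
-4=-4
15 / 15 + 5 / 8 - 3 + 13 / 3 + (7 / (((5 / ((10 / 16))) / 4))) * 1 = 155 / 24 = 6.46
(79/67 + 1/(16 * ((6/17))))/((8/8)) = 8723/6432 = 1.36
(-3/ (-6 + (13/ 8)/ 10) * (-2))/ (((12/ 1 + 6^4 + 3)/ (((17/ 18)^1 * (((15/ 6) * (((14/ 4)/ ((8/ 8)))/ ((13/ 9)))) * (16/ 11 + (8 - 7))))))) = -321300/ 29183297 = -0.01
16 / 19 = 0.84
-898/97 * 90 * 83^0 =-80820/97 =-833.20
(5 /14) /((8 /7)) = 0.31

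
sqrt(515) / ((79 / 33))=33 * sqrt(515) / 79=9.48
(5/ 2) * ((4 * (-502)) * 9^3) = -3659580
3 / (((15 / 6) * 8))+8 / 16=13 / 20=0.65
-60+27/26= -58.96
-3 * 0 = 0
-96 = -96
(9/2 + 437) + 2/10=4417/10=441.70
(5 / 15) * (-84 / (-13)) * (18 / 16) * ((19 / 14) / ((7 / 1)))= 171 / 364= 0.47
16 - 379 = -363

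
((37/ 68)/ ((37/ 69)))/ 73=69/ 4964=0.01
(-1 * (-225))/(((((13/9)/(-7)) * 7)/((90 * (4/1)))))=-729000/13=-56076.92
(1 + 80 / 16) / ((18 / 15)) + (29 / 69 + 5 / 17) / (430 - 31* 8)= 534134 / 106743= 5.00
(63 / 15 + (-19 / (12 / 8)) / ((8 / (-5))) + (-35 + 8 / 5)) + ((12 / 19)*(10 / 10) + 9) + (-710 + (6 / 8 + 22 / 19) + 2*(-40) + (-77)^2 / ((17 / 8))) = 9643361 / 4845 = 1990.37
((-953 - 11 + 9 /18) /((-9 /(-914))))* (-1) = 880639 /9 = 97848.78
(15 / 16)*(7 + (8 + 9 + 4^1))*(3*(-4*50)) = -15750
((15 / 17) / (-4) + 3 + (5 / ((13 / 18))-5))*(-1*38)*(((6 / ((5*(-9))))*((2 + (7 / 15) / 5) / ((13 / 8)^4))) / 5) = 50791755776 / 35504893125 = 1.43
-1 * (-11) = 11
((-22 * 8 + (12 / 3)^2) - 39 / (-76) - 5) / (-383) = 12501 / 29108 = 0.43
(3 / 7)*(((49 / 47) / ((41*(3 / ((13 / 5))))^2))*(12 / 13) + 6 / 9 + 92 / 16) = 21728381 / 7900700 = 2.75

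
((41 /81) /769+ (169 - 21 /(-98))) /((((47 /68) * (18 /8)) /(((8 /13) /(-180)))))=-8027438896 /21579214293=-0.37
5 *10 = 50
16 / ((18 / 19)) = 152 / 9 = 16.89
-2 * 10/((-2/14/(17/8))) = 595/2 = 297.50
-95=-95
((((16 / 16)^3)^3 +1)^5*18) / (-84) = -48 / 7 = -6.86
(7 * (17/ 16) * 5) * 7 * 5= 20825/ 16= 1301.56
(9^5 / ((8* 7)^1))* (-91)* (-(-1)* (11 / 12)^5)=-508760109 / 8192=-62104.51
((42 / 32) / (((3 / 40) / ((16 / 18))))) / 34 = 70 / 153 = 0.46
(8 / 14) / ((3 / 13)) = 52 / 21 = 2.48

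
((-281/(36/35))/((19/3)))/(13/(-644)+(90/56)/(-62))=14024710/14991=935.54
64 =64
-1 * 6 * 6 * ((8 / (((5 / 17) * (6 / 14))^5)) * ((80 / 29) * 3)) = -12218130738688 / 163125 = -74900418.32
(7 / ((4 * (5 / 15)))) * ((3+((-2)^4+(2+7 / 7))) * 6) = 693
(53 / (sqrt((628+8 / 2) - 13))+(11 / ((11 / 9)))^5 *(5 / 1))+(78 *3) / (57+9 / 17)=53 *sqrt(619) / 619+48125598 / 163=295251.20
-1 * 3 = -3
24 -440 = -416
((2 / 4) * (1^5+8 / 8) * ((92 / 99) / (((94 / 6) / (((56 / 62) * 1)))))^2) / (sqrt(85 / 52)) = 13271552 * sqrt(1105) / 196501517685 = 0.00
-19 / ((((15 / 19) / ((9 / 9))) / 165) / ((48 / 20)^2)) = -571824 / 25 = -22872.96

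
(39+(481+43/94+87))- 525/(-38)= 554797/893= 621.27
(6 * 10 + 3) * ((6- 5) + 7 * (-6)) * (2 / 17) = -5166 / 17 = -303.88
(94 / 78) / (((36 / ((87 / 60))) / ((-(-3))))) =1363 / 9360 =0.15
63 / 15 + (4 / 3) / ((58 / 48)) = 769 / 145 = 5.30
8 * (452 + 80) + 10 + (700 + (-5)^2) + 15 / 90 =29947 / 6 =4991.17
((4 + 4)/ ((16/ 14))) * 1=7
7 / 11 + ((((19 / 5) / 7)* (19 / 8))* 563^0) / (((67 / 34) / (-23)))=-14.41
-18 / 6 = -3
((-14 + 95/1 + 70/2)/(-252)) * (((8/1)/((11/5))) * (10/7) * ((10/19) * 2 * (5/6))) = -580000/276507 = -2.10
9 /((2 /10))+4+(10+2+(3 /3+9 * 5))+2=109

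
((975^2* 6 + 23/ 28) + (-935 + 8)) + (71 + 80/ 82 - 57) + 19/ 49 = 45828015689/ 8036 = 5702839.18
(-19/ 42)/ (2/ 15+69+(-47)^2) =-95/ 478408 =-0.00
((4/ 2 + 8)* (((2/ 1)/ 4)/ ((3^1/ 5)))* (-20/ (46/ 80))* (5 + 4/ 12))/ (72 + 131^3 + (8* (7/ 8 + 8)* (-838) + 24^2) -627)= -0.00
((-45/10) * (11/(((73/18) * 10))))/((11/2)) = -81/365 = -0.22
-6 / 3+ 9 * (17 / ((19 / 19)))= 151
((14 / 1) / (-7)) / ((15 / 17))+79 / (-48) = -313 / 80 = -3.91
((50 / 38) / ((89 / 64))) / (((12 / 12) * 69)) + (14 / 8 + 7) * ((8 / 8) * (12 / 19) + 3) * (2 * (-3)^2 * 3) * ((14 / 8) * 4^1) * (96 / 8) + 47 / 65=1093162848563 / 7584135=144138.11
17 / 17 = 1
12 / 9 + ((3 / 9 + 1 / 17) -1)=37 / 51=0.73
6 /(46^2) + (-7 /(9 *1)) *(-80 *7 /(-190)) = -2.29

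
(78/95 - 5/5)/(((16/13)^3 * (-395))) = 37349/153702400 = 0.00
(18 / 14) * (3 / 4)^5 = 2187 / 7168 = 0.31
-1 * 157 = -157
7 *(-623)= -4361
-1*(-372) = 372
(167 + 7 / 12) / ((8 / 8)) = 2011 / 12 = 167.58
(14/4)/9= 7/18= 0.39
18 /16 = 9 /8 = 1.12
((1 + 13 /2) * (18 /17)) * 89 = 12015 /17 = 706.76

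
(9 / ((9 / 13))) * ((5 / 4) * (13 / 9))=845 / 36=23.47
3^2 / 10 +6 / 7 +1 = 193 / 70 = 2.76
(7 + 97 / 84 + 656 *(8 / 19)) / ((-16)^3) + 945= 944.93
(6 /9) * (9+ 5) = 28 /3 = 9.33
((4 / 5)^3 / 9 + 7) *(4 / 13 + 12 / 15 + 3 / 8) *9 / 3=2040323 / 65000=31.39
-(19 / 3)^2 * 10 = -3610 / 9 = -401.11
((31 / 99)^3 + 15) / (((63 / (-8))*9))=-16667744 / 78594219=-0.21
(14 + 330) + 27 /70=24107 /70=344.39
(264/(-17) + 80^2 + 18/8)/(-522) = -434297/35496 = -12.24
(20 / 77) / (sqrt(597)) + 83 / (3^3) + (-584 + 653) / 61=20*sqrt(597) / 45969 + 6926 / 1647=4.22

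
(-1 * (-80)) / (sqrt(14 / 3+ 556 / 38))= 8 * sqrt(627) / 11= 18.21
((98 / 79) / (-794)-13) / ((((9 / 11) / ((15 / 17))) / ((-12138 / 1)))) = 5337683120 / 31363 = 170190.45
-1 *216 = -216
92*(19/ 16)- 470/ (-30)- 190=-781/ 12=-65.08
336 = 336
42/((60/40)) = 28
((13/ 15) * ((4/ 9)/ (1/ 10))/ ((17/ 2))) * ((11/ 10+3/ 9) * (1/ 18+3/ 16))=3913/ 24786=0.16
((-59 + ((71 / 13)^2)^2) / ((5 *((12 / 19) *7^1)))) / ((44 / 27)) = 184420251 / 7997080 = 23.06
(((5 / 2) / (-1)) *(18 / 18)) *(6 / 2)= -15 / 2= -7.50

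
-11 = -11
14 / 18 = 7 / 9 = 0.78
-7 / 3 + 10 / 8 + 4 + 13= 191 / 12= 15.92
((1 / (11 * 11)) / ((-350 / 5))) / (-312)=1 / 2642640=0.00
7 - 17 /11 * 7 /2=35 /22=1.59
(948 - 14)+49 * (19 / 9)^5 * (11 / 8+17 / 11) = 6934.70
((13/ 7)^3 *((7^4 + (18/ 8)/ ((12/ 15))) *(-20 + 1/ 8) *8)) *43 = -105269389.91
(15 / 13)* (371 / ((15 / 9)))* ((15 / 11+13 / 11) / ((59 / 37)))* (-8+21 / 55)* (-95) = 27538723044 / 92807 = 296731.10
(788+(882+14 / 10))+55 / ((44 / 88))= 8907 / 5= 1781.40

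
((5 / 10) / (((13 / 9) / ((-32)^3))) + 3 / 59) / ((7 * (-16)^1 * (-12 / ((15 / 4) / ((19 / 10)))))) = -217496625 / 13057408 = -16.66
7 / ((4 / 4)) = 7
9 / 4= 2.25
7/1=7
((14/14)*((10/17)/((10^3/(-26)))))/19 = -13/16150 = -0.00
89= 89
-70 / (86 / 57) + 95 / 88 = -171475 / 3784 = -45.32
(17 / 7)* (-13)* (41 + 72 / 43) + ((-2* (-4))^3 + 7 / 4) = -1003585 / 1204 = -833.54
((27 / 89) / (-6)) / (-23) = 9 / 4094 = 0.00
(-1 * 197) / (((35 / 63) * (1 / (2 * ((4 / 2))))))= -7092 / 5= -1418.40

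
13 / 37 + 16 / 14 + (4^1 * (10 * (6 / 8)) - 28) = 905 / 259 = 3.49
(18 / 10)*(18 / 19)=162 / 95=1.71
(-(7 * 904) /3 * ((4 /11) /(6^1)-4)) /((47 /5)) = 4113200 /4653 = 883.99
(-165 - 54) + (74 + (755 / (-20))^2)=20481 / 16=1280.06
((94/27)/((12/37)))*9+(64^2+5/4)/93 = 156985/1116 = 140.67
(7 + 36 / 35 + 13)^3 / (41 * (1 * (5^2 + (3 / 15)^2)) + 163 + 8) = 398688256 / 51348815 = 7.76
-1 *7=-7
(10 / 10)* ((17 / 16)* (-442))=-3757 / 8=-469.62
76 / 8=19 / 2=9.50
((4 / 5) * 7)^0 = 1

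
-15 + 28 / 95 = -1397 / 95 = -14.71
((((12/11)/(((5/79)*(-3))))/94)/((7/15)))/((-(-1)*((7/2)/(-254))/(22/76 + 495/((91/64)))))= 13187094276/3981887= 3311.77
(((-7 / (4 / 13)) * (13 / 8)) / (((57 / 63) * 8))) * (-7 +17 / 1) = -124215 / 2432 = -51.08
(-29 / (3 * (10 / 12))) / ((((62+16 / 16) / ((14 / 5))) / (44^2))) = -224576 / 225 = -998.12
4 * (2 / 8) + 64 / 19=83 / 19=4.37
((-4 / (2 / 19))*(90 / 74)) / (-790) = 171 / 2923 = 0.06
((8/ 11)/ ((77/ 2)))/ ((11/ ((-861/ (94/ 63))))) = -61992/ 62557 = -0.99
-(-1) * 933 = 933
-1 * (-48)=48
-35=-35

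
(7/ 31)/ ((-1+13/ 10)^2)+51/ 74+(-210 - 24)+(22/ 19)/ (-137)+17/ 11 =-135531500641/ 591156918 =-229.26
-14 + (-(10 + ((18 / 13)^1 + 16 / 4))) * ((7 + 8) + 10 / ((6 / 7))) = -16546 / 39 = -424.26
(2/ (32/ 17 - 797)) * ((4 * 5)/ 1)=-680/ 13517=-0.05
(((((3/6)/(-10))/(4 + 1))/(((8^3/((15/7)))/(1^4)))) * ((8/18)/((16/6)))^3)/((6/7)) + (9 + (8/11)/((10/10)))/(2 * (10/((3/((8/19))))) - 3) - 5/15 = -27158446201/535265280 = -50.74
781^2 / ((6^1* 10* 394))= 609961 / 23640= 25.80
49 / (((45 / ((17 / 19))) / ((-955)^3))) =-145105913575 / 171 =-848572594.01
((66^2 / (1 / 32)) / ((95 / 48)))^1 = 6690816 / 95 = 70429.64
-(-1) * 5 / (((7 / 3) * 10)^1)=3 / 14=0.21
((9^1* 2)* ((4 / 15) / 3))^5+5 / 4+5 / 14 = 1058129 / 87500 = 12.09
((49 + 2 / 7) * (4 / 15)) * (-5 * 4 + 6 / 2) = -1564 / 7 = -223.43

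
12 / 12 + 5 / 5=2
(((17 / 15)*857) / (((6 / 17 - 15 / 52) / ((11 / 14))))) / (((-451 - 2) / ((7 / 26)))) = -2724403 / 387315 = -7.03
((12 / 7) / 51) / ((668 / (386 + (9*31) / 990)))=42491 / 2186030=0.02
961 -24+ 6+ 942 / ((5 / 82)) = 81959 / 5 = 16391.80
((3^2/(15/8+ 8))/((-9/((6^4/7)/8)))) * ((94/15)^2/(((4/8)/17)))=-43261056/13825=-3129.19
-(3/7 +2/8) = -19/28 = -0.68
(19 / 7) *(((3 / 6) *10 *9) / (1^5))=855 / 7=122.14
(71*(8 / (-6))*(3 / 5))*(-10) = 568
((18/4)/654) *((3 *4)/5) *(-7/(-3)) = 21/545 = 0.04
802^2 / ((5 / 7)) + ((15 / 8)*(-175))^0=4502433 / 5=900486.60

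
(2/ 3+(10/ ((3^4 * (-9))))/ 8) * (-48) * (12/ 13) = -31024/ 1053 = -29.46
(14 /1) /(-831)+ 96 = 79762 /831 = 95.98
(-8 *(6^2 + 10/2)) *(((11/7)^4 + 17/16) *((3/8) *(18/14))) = -304505811/268912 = -1132.36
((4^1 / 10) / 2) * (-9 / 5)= -9 / 25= -0.36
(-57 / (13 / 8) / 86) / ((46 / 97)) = -11058 / 12857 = -0.86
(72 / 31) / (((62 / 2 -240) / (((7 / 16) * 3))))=-189 / 12958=-0.01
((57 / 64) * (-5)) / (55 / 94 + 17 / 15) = -2.59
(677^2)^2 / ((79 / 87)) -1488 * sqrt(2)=18275696084967 / 79 -1488 * sqrt(2)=231337923021.81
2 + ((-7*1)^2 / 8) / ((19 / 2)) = 201 / 76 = 2.64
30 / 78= 5 / 13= 0.38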